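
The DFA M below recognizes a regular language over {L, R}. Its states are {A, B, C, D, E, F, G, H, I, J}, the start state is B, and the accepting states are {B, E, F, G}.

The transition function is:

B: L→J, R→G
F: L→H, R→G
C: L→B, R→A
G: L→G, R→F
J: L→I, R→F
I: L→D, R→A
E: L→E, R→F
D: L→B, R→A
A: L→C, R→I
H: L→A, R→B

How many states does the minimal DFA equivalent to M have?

States {E} cannot be reached from the start state, so discard them.
Initial partition by acceptance: {B,F,G} | {A,C,D,H,I,J}.
Refine {B,F,G} on symbol L: members go to different blocks, giving {B,F} and {G}.
Refine {A,C,D,H,I,J} on symbol L: members go to different blocks, giving {A,H,I,J} and {C,D}.
On input L, block {A,H,I,J} splits into {A,I} and {H,J}.
Stable partition: {B,F} | {A,I} | {G} | {C,D} | {H,J} — 5 equivalence classes.

5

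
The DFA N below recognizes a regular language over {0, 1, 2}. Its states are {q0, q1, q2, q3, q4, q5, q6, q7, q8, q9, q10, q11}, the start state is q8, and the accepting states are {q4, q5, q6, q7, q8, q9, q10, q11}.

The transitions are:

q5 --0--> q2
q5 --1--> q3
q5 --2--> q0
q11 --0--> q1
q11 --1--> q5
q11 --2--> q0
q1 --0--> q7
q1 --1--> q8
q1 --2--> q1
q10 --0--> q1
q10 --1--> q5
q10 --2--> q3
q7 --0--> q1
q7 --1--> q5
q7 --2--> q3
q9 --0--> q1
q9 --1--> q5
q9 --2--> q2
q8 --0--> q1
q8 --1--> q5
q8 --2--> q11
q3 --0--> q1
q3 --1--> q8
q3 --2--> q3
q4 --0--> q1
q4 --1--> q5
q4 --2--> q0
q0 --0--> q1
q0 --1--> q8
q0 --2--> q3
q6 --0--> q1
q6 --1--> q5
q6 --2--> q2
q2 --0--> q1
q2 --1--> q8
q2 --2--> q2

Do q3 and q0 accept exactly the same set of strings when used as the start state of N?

First remove the unreachable states {q4,q6,q9,q10}; 8 states remain.
Start with accepting vs non-accepting: {q5,q7,q8,q11} | {q0,q1,q2,q3}.
On input 1, block {q5,q7,q8,q11} splits into {q7,q8,q11} and {q5}.
Split {q7,q8,q11} by δ(·,2) → {q7,q11} and {q8}.
Refine {q0,q1,q2,q3} on symbol 0: members go to different blocks, giving {q0,q2,q3} and {q1}.
No further refinement is possible. Final partition (5 blocks): {q7,q11} | {q0,q2,q3} | {q5} | {q8} | {q1}.
q3 and q0 lie in the same block of the stable partition, so they are equivalent — no string distinguishes them.

Yes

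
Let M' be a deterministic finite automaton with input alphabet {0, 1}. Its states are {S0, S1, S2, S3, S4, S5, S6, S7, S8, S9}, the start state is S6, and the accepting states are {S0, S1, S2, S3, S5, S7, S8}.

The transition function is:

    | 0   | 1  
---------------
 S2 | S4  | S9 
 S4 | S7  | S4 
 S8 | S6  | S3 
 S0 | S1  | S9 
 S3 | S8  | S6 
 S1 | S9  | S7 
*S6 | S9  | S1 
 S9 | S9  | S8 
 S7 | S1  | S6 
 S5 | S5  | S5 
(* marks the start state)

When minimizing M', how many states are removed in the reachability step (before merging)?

No path from S6 leads to S0, S2, S4, S5; the other 6 states are all reachable.

4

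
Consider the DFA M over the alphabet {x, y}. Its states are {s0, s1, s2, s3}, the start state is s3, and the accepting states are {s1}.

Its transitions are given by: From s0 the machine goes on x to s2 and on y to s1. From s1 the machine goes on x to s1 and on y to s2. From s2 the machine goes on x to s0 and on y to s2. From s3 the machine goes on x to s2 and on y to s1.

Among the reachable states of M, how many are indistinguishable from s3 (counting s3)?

All states are reachable from the start state.
Start with accepting vs non-accepting: {s1} | {s0,s2,s3}.
On input y, block {s0,s2,s3} splits into {s0,s3} and {s2}.
Stable partition: {s1} | {s0,s3} | {s2} — 3 equivalence classes.
State s3 belongs to the block {s0,s3}, which has 2 states.

2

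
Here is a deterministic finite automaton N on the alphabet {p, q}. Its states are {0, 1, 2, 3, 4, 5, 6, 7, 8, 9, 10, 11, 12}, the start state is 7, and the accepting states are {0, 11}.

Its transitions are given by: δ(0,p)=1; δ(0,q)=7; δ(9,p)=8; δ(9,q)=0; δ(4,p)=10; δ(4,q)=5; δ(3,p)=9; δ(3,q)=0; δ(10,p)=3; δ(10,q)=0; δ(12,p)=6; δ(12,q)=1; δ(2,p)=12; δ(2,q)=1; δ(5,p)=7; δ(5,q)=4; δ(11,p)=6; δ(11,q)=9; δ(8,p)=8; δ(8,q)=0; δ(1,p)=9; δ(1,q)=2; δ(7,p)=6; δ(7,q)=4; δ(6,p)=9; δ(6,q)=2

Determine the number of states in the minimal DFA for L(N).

5

First remove the unreachable states {11}; 12 states remain.
P0 = {0} | {1,2,3,4,5,6,7,8,9,10,12}.
Split {1,2,3,4,5,6,7,8,9,10,12} by δ(·,q) → {1,2,4,5,6,7,12} and {3,8,9,10}.
Refine {1,2,4,5,6,7,12} on symbol p: members go to different blocks, giving {2,5,7,12} and {1,4,6}.
On input p, block {2,5,7,12} splits into {2,5} and {7,12}.
No further refinement is possible. Final partition (5 blocks): {0} | {2,5} | {3,8,9,10} | {1,4,6} | {7,12}.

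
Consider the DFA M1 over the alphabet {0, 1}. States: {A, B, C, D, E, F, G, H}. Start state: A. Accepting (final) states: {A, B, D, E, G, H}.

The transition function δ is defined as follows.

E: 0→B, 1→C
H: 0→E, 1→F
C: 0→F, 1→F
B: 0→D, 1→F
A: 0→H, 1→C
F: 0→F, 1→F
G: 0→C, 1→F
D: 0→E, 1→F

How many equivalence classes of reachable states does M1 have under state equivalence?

States {G} cannot be reached from the start state, so discard them.
Initial partition by acceptance: {A,B,D,E,H} | {C,F}.
The partition is now stable with 2 blocks: {A,B,D,E,H} | {C,F}.

2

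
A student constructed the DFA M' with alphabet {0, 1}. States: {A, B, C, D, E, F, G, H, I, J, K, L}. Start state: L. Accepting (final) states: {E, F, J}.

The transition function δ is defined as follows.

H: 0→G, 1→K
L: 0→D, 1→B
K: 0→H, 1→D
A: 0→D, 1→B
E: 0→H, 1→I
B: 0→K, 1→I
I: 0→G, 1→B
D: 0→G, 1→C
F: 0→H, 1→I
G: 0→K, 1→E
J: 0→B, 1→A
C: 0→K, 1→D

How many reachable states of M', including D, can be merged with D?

States {A,F,J} cannot be reached from the start state, so discard them.
P0 = {E} | {B,C,D,G,H,I,K,L}.
On input 1, block {B,C,D,G,H,I,K,L} splits into {B,C,D,H,I,K,L} and {G}.
On input 0, block {B,C,D,H,I,K,L} splits into {B,C,K,L} and {D,H,I}.
On input 0, block {B,C,K,L} splits into {B,C} and {K,L}.
Split {D,H,I} by δ(·,1) → {D,I} and {H}.
On input 0, block {K,L} splits into {K} and {L}.
The partition is now stable with 7 blocks: {E} | {B,C} | {G} | {D,I} | {K} | {H} | {L}.
The equivalence class containing D is {D,I}, of size 2.

2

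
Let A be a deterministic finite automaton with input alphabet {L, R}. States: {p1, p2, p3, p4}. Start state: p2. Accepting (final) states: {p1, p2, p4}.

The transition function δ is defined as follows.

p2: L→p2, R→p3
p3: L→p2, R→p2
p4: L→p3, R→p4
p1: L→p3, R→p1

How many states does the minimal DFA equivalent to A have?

2

Reachable states from the start: {p2,p3}. Unreachable: {p1,p4} — drop them.
Initial partition by acceptance: {p2} | {p3}.
The partition is now stable with 2 blocks: {p2} | {p3}.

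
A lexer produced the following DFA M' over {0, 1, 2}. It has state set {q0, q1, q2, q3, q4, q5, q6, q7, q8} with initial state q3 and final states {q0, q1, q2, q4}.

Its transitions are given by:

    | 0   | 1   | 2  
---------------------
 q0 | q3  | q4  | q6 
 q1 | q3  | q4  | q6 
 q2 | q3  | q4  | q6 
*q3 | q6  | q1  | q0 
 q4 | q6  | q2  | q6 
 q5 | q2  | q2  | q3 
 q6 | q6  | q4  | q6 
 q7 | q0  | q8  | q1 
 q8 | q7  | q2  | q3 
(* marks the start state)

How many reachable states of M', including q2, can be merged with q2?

Reachable states from the start: {q0,q1,q2,q3,q4,q6}. Unreachable: {q5,q7,q8} — drop them.
Initial partition by acceptance: {q0,q1,q2,q4} | {q3,q6}.
On input 2, block {q3,q6} splits into {q3} and {q6}.
On input 0, block {q0,q1,q2,q4} splits into {q0,q1,q2} and {q4}.
The partition is now stable with 4 blocks: {q0,q1,q2} | {q3} | {q6} | {q4}.
The equivalence class containing q2 is {q0,q1,q2}, of size 3.

3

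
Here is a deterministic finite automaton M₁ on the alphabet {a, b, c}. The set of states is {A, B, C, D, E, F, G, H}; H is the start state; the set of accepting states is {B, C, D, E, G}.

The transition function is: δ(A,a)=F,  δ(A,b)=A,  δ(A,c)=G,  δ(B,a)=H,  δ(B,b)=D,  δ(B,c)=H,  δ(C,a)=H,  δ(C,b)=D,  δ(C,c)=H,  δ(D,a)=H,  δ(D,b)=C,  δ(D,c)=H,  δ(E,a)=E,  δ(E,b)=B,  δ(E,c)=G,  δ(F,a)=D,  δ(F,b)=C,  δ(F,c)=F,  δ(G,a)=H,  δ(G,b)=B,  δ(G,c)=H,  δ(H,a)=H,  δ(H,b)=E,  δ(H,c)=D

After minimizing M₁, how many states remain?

Reachable states from the start: {B,C,D,E,G,H}. Unreachable: {A,F} — drop them.
P0 = {B,C,D,E,G} | {H}.
Refine {B,C,D,E,G} on symbol a: members go to different blocks, giving {B,C,D,G} and {E}.
No further refinement is possible. Final partition (3 blocks): {B,C,D,G} | {H} | {E}.

3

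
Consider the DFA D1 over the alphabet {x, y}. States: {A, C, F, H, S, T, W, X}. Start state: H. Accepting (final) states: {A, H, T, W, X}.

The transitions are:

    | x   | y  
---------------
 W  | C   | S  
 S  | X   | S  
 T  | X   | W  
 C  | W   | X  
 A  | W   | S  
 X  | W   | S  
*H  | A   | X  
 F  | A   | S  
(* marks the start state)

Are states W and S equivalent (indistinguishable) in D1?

States {F,T} cannot be reached from the start state, so discard them.
Initial partition by acceptance: {A,H,W,X} | {C,S}.
Split {A,H,W,X} by δ(·,x) → {A,H,X} and {W}.
On input x, block {A,H,X} splits into {A,X} and {H}.
On input x, block {C,S} splits into {S} and {C}.
The partition is now stable with 5 blocks: {A,X} | {S} | {W} | {H} | {C}.
W and S end up in different blocks, so they are distinguishable. For instance, the string 'ε' is accepted from only W.

No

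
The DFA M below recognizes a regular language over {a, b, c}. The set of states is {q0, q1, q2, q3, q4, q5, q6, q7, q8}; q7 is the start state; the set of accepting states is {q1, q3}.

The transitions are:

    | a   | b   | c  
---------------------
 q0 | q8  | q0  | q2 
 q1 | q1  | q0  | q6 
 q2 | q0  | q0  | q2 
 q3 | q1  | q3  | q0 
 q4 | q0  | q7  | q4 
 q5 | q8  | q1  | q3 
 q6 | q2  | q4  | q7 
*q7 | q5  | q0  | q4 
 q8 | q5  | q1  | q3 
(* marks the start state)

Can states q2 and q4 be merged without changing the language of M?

All states are reachable from the start state.
Initial partition by acceptance: {q1,q3} | {q0,q2,q4,q5,q6,q7,q8}.
Refine {q1,q3} on symbol b: members go to different blocks, giving {q1} and {q3}.
Refine {q0,q2,q4,q5,q6,q7,q8} on symbol b: members go to different blocks, giving {q0,q2,q4,q6,q7} and {q5,q8}.
Refine {q0,q2,q4,q6,q7} on symbol a: members go to different blocks, giving {q2,q4,q6} and {q0,q7}.
Refine {q2,q4,q6} on symbol a: members go to different blocks, giving {q2,q4} and {q6}.
No further refinement is possible. Final partition (6 blocks): {q1} | {q2,q4} | {q3} | {q5,q8} | {q0,q7} | {q6}.
q2 and q4 lie in the same block of the stable partition, so they are equivalent — no string distinguishes them.

Yes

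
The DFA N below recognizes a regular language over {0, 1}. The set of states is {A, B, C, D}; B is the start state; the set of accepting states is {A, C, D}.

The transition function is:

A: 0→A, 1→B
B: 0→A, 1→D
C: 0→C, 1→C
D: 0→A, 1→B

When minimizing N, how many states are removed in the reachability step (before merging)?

BFS from B reaches {A, B, D}; the 1 state(s) C are never visited.

1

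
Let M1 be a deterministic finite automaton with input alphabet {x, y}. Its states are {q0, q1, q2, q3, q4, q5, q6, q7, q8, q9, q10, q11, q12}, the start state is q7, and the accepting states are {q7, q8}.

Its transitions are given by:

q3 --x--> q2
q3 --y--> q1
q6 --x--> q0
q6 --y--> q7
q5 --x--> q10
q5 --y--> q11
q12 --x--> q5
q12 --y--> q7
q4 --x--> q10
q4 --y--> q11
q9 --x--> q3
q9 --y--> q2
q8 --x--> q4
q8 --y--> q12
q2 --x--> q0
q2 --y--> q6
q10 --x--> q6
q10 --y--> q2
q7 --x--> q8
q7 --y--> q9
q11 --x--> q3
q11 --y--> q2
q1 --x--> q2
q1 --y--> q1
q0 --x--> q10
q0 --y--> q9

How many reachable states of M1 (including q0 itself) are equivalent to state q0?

3

Every state is reachable, so we keep all 13.
Start with accepting vs non-accepting: {q7,q8} | {q0,q1,q2,q3,q4,q5,q6,q9,q10,q11,q12}.
Refine {q7,q8} on symbol x: members go to different blocks, giving {q7} and {q8}.
On input y, block {q0,q1,q2,q3,q4,q5,q6,q9,q10,q11,q12} splits into {q0,q1,q2,q3,q4,q5,q9,q10,q11} and {q6,q12}.
Split {q0,q1,q2,q3,q4,q5,q9,q10,q11} by δ(·,x) → {q0,q1,q2,q3,q4,q5,q9,q11} and {q10}.
Refine {q0,q1,q2,q3,q4,q5,q9,q11} on symbol x: members go to different blocks, giving {q1,q2,q3,q9,q11} and {q0,q4,q5}.
Refine {q1,q2,q3,q9,q11} on symbol x: members go to different blocks, giving {q1,q3,q9,q11} and {q2}.
Refine {q1,q3,q9,q11} on symbol x: members go to different blocks, giving {q1,q3} and {q9,q11}.
The partition is now stable with 8 blocks: {q7} | {q1,q3} | {q8} | {q6,q12} | {q10} | {q0,q4,q5} | {q2} | {q9,q11}.
State q0 belongs to the block {q0,q4,q5}, which has 3 states.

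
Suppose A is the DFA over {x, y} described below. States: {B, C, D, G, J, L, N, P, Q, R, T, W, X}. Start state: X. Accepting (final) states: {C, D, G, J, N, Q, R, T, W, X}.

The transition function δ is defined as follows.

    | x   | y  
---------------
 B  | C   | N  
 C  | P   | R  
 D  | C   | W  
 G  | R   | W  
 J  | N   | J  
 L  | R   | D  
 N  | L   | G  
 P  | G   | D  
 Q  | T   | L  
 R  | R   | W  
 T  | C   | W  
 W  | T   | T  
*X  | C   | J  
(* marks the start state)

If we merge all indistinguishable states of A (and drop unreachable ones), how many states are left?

First remove the unreachable states {B,Q}; 11 states remain.
P0 = {C,D,G,J,N,R,T,W,X} | {L,P}.
Refine {C,D,G,J,N,R,T,W,X} on symbol x: members go to different blocks, giving {D,G,J,R,T,W,X} and {C,N}.
On input x, block {D,G,J,R,T,W,X} splits into {D,J,T,X} and {G,R,W}.
Refine {D,J,T,X} on symbol y: members go to different blocks, giving {D,T} and {J,X}.
Refine {G,R,W} on symbol x: members go to different blocks, giving {G,R} and {W}.
The partition is now stable with 6 blocks: {D,T} | {L,P} | {C,N} | {G,R} | {J,X} | {W}.

6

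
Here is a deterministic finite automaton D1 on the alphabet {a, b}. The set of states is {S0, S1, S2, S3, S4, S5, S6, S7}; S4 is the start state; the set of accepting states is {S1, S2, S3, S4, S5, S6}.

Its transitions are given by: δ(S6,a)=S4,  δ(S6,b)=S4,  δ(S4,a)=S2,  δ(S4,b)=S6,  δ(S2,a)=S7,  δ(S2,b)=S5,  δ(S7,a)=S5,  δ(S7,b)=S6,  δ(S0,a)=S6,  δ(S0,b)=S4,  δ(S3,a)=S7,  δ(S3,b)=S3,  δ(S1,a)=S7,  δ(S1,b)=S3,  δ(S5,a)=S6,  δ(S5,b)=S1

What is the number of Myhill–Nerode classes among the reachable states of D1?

First remove the unreachable states {S0}; 7 states remain.
Start with accepting vs non-accepting: {S1,S2,S3,S4,S5,S6} | {S7}.
Refine {S1,S2,S3,S4,S5,S6} on symbol a: members go to different blocks, giving {S1,S2,S3} and {S4,S5,S6}.
Split {S1,S2,S3} by δ(·,b) → {S1,S3} and {S2}.
On input a, block {S4,S5,S6} splits into {S5,S6} and {S4}.
Split {S5,S6} by δ(·,a) → {S5} and {S6}.
No further refinement is possible. Final partition (6 blocks): {S1,S3} | {S7} | {S5} | {S2} | {S4} | {S6}.

6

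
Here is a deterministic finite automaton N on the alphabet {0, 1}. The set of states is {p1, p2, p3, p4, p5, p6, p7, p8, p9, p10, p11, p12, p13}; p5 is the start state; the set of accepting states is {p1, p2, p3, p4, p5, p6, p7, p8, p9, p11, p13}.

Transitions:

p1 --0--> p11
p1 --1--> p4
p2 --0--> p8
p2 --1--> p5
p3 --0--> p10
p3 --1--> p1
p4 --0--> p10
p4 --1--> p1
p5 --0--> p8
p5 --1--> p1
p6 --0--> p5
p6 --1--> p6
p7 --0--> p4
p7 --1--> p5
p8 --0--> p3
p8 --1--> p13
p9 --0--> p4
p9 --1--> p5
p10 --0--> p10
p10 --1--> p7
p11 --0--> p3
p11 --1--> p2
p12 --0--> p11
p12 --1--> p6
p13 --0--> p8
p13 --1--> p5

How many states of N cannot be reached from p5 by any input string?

3

No path from p5 leads to p6, p9, p12; the other 10 states are all reachable.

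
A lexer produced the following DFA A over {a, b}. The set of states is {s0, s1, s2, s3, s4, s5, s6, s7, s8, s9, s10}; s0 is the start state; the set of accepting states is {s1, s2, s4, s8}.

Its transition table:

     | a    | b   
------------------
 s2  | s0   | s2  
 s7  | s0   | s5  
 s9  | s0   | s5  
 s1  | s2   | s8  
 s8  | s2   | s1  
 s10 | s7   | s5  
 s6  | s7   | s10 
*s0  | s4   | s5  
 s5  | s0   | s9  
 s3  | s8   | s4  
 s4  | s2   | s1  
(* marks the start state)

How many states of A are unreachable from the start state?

4

Starting at s0 and following transitions, the reachable set is {s0, s1, s2, s4, s5, s8, s9}. That leaves s3, s6, s7, s10 unreachable — 4 in total.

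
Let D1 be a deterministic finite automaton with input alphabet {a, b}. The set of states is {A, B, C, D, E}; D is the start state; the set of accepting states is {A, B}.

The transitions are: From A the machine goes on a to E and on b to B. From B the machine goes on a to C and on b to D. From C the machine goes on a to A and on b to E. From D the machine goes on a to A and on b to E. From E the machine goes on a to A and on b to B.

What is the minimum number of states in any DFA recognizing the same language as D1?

All states are reachable from the start state.
Initial partition by acceptance: {A,B} | {C,D,E}.
Split {A,B} by δ(·,b) → {A} and {B}.
On input b, block {C,D,E} splits into {C,D} and {E}.
No further refinement is possible. Final partition (4 blocks): {A} | {C,D} | {B} | {E}.

4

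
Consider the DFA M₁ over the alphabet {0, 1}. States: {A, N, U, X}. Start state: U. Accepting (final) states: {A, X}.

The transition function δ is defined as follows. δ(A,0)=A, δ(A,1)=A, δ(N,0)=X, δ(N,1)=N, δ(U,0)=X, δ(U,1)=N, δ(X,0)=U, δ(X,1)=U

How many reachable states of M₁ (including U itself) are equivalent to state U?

States {A} cannot be reached from the start state, so discard them.
Initial partition by acceptance: {X} | {N,U}.
Stable partition: {X} | {N,U} — 2 equivalence classes.
State U belongs to the block {N,U}, which has 2 states.

2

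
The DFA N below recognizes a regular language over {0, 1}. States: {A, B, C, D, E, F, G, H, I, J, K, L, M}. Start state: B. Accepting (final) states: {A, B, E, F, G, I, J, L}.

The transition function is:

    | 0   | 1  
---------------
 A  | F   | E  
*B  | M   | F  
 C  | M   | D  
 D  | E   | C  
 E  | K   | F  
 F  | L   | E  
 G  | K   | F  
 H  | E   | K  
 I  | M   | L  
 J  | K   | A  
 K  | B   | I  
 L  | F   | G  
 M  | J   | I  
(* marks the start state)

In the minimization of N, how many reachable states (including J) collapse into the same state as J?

Reachable states from the start: {A,B,E,F,G,I,J,K,L,M}. Unreachable: {C,D,H} — drop them.
Start with accepting vs non-accepting: {A,B,E,F,G,I,J,L} | {K,M}.
Refine {A,B,E,F,G,I,J,L} on symbol 0: members go to different blocks, giving {B,E,G,I,J} and {A,F,L}.
No further refinement is possible. Final partition (3 blocks): {B,E,G,I,J} | {K,M} | {A,F,L}.
State J belongs to the block {B,E,G,I,J}, which has 5 states.

5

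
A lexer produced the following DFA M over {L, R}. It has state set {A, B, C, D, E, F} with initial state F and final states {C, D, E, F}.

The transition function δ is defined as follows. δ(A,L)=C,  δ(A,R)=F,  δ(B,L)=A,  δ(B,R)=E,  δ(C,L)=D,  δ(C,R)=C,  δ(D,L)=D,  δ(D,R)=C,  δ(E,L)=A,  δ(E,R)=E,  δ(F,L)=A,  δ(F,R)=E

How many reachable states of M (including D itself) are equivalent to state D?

Reachable states from the start: {A,C,D,E,F}. Unreachable: {B} — drop them.
P0 = {C,D,E,F} | {A}.
Split {C,D,E,F} by δ(·,L) → {C,D} and {E,F}.
No further refinement is possible. Final partition (3 blocks): {C,D} | {A} | {E,F}.
The equivalence class containing D is {C,D}, of size 2.

2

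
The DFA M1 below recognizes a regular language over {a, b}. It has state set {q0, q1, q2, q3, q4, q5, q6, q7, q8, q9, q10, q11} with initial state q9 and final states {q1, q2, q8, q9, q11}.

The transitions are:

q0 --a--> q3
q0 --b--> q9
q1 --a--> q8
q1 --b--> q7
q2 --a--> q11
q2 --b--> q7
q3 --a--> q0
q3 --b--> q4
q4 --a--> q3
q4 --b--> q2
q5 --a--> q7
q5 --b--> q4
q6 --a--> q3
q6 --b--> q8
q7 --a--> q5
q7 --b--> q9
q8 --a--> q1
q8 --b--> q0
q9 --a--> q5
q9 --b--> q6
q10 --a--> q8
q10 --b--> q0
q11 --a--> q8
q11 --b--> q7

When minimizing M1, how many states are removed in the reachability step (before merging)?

1

BFS from q9 reaches {q0, q1, q2, q3, q4, q5, q6, q7, q8, q9, q11}; the 1 state(s) q10 are never visited.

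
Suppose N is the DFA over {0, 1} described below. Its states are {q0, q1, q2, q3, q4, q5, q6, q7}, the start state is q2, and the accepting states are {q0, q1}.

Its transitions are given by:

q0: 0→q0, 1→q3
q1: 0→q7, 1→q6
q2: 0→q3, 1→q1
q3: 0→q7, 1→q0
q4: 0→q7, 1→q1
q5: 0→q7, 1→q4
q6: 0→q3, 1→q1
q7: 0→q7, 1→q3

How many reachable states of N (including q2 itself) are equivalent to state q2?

States {q4,q5} cannot be reached from the start state, so discard them.
Start with accepting vs non-accepting: {q0,q1} | {q2,q3,q6,q7}.
On input 0, block {q0,q1} splits into {q0} and {q1}.
Refine {q2,q3,q6,q7} on symbol 1: members go to different blocks, giving {q2,q6} and {q3} and {q7}.
No further refinement is possible. Final partition (5 blocks): {q0} | {q2,q6} | {q1} | {q3} | {q7}.
The equivalence class containing q2 is {q2,q6}, of size 2.

2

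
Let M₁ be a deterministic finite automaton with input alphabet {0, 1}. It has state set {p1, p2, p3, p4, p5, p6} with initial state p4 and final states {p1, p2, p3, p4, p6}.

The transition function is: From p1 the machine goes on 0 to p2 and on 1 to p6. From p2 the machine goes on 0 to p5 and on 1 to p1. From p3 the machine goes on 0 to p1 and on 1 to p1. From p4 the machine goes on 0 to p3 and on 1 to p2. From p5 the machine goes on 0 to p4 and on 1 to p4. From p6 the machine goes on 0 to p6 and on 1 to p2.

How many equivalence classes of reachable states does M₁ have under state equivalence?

6

Every state is reachable, so we keep all 6.
Initial partition by acceptance: {p1,p2,p3,p4,p6} | {p5}.
Split {p1,p2,p3,p4,p6} by δ(·,0) → {p1,p3,p4,p6} and {p2}.
Refine {p1,p3,p4,p6} on symbol 0: members go to different blocks, giving {p3,p4,p6} and {p1}.
Refine {p3,p4,p6} on symbol 0: members go to different blocks, giving {p4,p6} and {p3}.
Split {p4,p6} by δ(·,0) → {p4} and {p6}.
The partition is now stable with 6 blocks: {p4} | {p5} | {p2} | {p1} | {p3} | {p6}.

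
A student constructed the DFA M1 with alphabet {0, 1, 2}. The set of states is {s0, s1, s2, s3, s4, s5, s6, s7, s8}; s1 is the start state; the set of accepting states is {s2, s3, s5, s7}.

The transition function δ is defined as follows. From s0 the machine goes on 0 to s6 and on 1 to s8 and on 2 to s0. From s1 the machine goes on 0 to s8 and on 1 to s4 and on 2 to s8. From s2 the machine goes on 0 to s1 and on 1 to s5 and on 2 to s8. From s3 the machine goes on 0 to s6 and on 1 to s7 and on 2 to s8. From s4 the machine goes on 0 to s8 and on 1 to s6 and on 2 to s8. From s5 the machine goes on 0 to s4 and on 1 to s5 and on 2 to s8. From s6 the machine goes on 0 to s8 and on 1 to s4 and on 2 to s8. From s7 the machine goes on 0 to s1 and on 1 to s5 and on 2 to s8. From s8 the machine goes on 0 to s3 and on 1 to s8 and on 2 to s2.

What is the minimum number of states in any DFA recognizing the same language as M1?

First remove the unreachable states {s0}; 8 states remain.
Start with accepting vs non-accepting: {s2,s3,s5,s7} | {s1,s4,s6,s8}.
On input 0, block {s1,s4,s6,s8} splits into {s1,s4,s6} and {s8}.
Stable partition: {s2,s3,s5,s7} | {s1,s4,s6} | {s8} — 3 equivalence classes.

3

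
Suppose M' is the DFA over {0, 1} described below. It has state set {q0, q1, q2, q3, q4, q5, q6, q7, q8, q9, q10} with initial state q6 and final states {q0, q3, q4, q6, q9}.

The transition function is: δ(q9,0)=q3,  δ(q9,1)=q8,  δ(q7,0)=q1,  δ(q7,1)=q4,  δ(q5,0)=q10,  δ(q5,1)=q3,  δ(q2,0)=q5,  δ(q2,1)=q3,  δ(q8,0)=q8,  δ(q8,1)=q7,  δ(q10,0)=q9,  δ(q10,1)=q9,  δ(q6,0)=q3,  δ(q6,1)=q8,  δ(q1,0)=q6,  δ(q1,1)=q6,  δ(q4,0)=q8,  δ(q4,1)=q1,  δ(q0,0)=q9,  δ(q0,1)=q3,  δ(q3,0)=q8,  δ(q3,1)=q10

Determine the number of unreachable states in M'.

3

No path from q6 leads to q0, q2, q5; the other 8 states are all reachable.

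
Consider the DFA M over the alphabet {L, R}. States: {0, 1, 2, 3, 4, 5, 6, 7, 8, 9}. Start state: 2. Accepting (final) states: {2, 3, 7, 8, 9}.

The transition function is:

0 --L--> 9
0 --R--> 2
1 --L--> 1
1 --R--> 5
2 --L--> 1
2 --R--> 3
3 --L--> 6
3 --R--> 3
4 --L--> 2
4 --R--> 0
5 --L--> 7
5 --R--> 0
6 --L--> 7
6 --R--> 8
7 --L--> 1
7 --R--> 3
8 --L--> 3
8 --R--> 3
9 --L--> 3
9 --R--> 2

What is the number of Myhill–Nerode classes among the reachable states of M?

States {4} cannot be reached from the start state, so discard them.
Start with accepting vs non-accepting: {2,3,7,8,9} | {0,1,5,6}.
Split {2,3,7,8,9} by δ(·,L) → {2,3,7} and {8,9}.
Refine {0,1,5,6} on symbol L: members go to different blocks, giving {5,6} and {0} and {1}.
On input L, block {2,3,7} splits into {2,7} and {3}.
On input R, block {5,6} splits into {5} and {6}.
Refine {8,9} on symbol R: members go to different blocks, giving {8} and {9}.
Stable partition: {2,7} | {5} | {8} | {0} | {1} | {3} | {6} | {9} — 8 equivalence classes.

8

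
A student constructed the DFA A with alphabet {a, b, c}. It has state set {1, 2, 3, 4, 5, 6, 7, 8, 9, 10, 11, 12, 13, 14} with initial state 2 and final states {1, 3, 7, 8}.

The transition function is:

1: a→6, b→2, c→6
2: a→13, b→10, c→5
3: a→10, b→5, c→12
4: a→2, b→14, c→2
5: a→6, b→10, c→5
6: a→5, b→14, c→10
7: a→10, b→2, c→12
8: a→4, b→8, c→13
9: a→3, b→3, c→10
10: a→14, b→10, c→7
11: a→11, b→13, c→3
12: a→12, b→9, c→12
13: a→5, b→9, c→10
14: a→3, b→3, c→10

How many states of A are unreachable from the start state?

4

BFS from 2 reaches {2, 3, 5, 6, 7, 9, 10, 12, 13, 14}; the 4 state(s) 1, 4, 8, 11 are never visited.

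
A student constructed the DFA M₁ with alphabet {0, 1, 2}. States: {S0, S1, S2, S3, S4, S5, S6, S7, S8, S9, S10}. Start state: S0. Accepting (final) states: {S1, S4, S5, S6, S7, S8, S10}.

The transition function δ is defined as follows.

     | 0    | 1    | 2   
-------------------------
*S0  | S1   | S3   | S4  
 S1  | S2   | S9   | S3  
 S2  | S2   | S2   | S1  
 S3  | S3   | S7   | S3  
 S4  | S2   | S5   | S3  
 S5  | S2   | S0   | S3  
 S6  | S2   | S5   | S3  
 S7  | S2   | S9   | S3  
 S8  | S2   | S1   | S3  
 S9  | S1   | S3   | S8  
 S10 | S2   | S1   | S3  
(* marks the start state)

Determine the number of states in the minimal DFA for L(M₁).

States {S6,S10} cannot be reached from the start state, so discard them.
P0 = {S1,S4,S5,S7,S8} | {S0,S2,S3,S9}.
On input 1, block {S1,S4,S5,S7,S8} splits into {S1,S5,S7} and {S4,S8}.
Refine {S0,S2,S3,S9} on symbol 0: members go to different blocks, giving {S0,S9} and {S2,S3}.
Split {S2,S3} by δ(·,1) → {S2} and {S3}.
No further refinement is possible. Final partition (5 blocks): {S1,S5,S7} | {S0,S9} | {S4,S8} | {S2} | {S3}.

5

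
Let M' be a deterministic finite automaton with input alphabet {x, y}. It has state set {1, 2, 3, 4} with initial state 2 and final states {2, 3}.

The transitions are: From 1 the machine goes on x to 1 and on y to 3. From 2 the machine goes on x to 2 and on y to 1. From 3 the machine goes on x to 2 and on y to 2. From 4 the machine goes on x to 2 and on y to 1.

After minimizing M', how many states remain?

First remove the unreachable states {4}; 3 states remain.
Start with accepting vs non-accepting: {2,3} | {1}.
Split {2,3} by δ(·,y) → {2} and {3}.
No further refinement is possible. Final partition (3 blocks): {2} | {1} | {3}.

3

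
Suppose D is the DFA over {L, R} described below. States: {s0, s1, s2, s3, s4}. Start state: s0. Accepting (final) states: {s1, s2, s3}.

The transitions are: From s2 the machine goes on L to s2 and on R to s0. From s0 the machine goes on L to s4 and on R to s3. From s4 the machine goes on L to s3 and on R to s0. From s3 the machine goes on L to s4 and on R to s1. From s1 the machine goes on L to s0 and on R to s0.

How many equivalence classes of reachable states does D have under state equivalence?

4

States {s2} cannot be reached from the start state, so discard them.
Initial partition by acceptance: {s1,s3} | {s0,s4}.
Split {s1,s3} by δ(·,R) → {s1} and {s3}.
Refine {s0,s4} on symbol L: members go to different blocks, giving {s0} and {s4}.
Stable partition: {s1} | {s0} | {s3} | {s4} — 4 equivalence classes.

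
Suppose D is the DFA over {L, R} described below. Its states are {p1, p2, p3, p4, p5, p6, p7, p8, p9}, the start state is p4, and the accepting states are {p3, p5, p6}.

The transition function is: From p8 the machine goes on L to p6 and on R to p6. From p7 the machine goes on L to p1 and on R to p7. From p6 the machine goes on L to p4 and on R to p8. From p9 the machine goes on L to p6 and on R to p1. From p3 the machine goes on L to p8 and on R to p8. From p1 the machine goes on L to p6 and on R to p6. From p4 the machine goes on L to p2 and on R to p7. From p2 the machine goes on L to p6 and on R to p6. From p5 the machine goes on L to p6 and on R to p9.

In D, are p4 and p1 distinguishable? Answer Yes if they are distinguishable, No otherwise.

Yes

States {p3,p5,p9} cannot be reached from the start state, so discard them.
P0 = {p6} | {p1,p2,p4,p7,p8}.
Refine {p1,p2,p4,p7,p8} on symbol L: members go to different blocks, giving {p1,p2,p8} and {p4,p7}.
No further refinement is possible. Final partition (3 blocks): {p6} | {p1,p2,p8} | {p4,p7}.
p4 and p1 end up in different blocks, so they are distinguishable. For instance, the string 'L' is accepted from only p1.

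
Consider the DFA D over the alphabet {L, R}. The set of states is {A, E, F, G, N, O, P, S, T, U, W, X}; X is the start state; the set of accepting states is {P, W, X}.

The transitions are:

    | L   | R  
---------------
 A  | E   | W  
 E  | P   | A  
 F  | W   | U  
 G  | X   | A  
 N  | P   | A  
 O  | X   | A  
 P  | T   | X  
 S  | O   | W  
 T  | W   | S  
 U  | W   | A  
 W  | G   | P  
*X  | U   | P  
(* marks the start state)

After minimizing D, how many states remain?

Reachable states from the start: {A,E,G,O,P,S,T,U,W,X}. Unreachable: {F,N} — drop them.
P0 = {P,W,X} | {A,E,G,O,S,T,U}.
Split {A,E,G,O,S,T,U} by δ(·,L) → {E,G,O,T,U} and {A,S}.
The partition is now stable with 3 blocks: {P,W,X} | {E,G,O,T,U} | {A,S}.

3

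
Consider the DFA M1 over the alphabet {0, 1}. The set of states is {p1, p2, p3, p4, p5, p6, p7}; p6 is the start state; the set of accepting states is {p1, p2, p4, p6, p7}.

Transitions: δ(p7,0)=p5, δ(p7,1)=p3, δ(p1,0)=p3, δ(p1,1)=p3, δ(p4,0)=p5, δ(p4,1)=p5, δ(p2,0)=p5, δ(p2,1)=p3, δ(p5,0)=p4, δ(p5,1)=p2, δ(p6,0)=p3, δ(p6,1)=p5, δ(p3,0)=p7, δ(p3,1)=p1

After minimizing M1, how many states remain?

2

All states are reachable from the start state.
P0 = {p1,p2,p4,p6,p7} | {p3,p5}.
No further refinement is possible. Final partition (2 blocks): {p1,p2,p4,p6,p7} | {p3,p5}.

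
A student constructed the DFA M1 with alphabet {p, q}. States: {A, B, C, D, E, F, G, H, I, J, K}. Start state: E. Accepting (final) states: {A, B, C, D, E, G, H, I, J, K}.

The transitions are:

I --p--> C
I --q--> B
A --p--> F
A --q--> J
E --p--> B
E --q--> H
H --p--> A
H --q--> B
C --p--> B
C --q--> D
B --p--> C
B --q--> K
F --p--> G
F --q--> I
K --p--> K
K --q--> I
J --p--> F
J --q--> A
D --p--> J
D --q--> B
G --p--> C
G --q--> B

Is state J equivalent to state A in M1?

Initial partition by acceptance: {A,B,C,D,E,G,H,I,J,K} | {F}.
Refine {A,B,C,D,E,G,H,I,J,K} on symbol p: members go to different blocks, giving {B,C,D,E,G,H,I,K} and {A,J}.
On input p, block {B,C,D,E,G,H,I,K} splits into {B,C,E,G,I,K} and {D,H}.
Refine {B,C,E,G,I,K} on symbol q: members go to different blocks, giving {B,G,I,K} and {C,E}.
Split {B,G,I,K} by δ(·,p) → {B,G,I} and {K}.
Refine {B,G,I} on symbol q: members go to different blocks, giving {G,I} and {B}.
Stable partition: {G,I} | {F} | {A,J} | {D,H} | {C,E} | {K} | {B} — 7 equivalence classes.
J and A lie in the same block of the stable partition, so they are equivalent — no string distinguishes them.

Yes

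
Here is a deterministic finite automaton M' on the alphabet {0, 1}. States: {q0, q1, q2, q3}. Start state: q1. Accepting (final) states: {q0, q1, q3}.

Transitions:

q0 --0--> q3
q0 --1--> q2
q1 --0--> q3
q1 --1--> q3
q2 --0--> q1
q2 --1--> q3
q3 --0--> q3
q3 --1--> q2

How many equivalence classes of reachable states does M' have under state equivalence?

3

Reachable states from the start: {q1,q2,q3}. Unreachable: {q0} — drop them.
P0 = {q1,q3} | {q2}.
Split {q1,q3} by δ(·,1) → {q1} and {q3}.
The partition is now stable with 3 blocks: {q1} | {q2} | {q3}.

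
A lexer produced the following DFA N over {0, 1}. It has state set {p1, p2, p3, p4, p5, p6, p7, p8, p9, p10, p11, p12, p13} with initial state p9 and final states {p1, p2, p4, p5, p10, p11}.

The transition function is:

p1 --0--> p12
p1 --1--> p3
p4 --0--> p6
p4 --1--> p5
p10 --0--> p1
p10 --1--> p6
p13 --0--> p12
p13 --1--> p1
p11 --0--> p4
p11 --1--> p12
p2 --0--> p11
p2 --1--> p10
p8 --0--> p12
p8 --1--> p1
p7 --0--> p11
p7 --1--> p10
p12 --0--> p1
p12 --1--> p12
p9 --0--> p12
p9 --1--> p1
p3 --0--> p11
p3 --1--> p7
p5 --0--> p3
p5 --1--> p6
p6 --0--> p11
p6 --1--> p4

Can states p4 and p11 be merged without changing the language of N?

Reachable states from the start: {p1,p3,p4,p5,p6,p7,p9,p10,p11,p12}. Unreachable: {p2,p8,p13} — drop them.
Start with accepting vs non-accepting: {p1,p4,p5,p10,p11} | {p3,p6,p7,p9,p12}.
Refine {p1,p4,p5,p10,p11} on symbol 0: members go to different blocks, giving {p1,p4,p5} and {p10,p11}.
Refine {p1,p4,p5} on symbol 1: members go to different blocks, giving {p1,p5} and {p4}.
On input 0, block {p3,p6,p7,p9,p12} splits into {p3,p6,p7} and {p9} and {p12}.
Refine {p1,p5} on symbol 0: members go to different blocks, giving {p1} and {p5}.
Refine {p3,p6,p7} on symbol 1: members go to different blocks, giving {p3} and {p6} and {p7}.
On input 0, block {p10,p11} splits into {p10} and {p11}.
Stable partition: {p1} | {p3} | {p10} | {p4} | {p9} | {p12} | {p5} | {p6} | {p7} | {p11} — 10 equivalence classes.
p4 and p11 end up in different blocks, so they are distinguishable. For instance, the string '0' is accepted from only p11.

No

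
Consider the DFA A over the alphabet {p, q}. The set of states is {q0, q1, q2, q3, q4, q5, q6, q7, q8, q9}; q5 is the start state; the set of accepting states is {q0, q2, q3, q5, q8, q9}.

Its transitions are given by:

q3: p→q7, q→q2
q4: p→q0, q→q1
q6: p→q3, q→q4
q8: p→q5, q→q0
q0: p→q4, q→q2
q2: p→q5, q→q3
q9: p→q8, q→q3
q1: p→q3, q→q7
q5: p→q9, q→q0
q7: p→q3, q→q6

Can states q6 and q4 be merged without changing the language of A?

Yes

Initial partition by acceptance: {q0,q2,q3,q5,q8,q9} | {q1,q4,q6,q7}.
Refine {q0,q2,q3,q5,q8,q9} on symbol p: members go to different blocks, giving {q2,q5,q8,q9} and {q0,q3}.
No further refinement is possible. Final partition (3 blocks): {q2,q5,q8,q9} | {q1,q4,q6,q7} | {q0,q3}.
q6 and q4 lie in the same block of the stable partition, so they are equivalent — no string distinguishes them.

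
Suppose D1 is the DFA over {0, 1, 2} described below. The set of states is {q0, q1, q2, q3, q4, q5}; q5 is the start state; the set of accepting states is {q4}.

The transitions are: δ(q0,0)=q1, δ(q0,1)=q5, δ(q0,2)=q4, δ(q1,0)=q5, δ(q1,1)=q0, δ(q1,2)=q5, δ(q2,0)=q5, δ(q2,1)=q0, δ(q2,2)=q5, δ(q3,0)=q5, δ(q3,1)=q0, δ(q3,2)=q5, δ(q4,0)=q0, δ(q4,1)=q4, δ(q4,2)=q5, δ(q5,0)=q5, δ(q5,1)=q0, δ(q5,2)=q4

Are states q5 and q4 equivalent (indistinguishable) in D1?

No

Reachable states from the start: {q0,q1,q4,q5}. Unreachable: {q2,q3} — drop them.
Initial partition by acceptance: {q4} | {q0,q1,q5}.
Split {q0,q1,q5} by δ(·,2) → {q0,q5} and {q1}.
Refine {q0,q5} on symbol 0: members go to different blocks, giving {q0} and {q5}.
The partition is now stable with 4 blocks: {q4} | {q0} | {q1} | {q5}.
q5 and q4 end up in different blocks, so they are distinguishable. For instance, the string 'ε' is accepted from only q4.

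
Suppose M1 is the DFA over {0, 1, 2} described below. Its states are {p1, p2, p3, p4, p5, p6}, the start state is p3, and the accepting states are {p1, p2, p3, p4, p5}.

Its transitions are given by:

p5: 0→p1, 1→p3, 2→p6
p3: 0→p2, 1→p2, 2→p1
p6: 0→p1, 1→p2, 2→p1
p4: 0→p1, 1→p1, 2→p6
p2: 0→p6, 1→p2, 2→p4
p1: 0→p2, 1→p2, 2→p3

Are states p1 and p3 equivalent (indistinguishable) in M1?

States {p5} cannot be reached from the start state, so discard them.
P0 = {p1,p2,p3,p4} | {p6}.
Refine {p1,p2,p3,p4} on symbol 0: members go to different blocks, giving {p1,p3,p4} and {p2}.
Split {p1,p3,p4} by δ(·,0) → {p1,p3} and {p4}.
No further refinement is possible. Final partition (4 blocks): {p1,p3} | {p6} | {p2} | {p4}.
p1 and p3 lie in the same block of the stable partition, so they are equivalent — no string distinguishes them.

Yes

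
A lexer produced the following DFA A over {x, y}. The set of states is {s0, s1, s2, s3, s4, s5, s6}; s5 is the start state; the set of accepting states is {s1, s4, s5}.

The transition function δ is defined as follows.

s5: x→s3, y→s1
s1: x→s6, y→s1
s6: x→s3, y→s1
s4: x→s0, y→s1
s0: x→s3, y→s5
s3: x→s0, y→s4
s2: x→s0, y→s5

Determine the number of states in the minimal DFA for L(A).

Reachable states from the start: {s0,s1,s3,s4,s5,s6}. Unreachable: {s2} — drop them.
Start with accepting vs non-accepting: {s1,s4,s5} | {s0,s3,s6}.
Stable partition: {s1,s4,s5} | {s0,s3,s6} — 2 equivalence classes.

2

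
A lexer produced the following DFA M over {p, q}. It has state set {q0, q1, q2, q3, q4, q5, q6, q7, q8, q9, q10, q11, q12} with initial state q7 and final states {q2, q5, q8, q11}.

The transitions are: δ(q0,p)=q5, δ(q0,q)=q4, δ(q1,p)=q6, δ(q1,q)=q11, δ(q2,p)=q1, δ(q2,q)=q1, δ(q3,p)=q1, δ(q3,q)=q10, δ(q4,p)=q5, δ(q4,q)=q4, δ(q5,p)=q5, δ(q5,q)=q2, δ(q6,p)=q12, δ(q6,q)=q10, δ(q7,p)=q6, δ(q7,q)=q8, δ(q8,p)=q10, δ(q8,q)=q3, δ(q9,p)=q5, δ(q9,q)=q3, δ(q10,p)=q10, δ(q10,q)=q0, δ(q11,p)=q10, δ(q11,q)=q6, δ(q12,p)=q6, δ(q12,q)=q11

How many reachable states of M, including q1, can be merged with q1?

States {q9} cannot be reached from the start state, so discard them.
Start with accepting vs non-accepting: {q2,q5,q8,q11} | {q0,q1,q3,q4,q6,q7,q10,q12}.
Refine {q2,q5,q8,q11} on symbol p: members go to different blocks, giving {q2,q8,q11} and {q5}.
Refine {q0,q1,q3,q4,q6,q7,q10,q12} on symbol p: members go to different blocks, giving {q1,q3,q6,q7,q10,q12} and {q0,q4}.
On input q, block {q1,q3,q6,q7,q10,q12} splits into {q1,q7,q12} and {q3,q6} and {q10}.
On input p, block {q2,q8,q11} splits into {q8,q11} and {q2}.
The partition is now stable with 7 blocks: {q8,q11} | {q1,q7,q12} | {q5} | {q0,q4} | {q3,q6} | {q10} | {q2}.
The equivalence class containing q1 is {q1,q7,q12}, of size 3.

3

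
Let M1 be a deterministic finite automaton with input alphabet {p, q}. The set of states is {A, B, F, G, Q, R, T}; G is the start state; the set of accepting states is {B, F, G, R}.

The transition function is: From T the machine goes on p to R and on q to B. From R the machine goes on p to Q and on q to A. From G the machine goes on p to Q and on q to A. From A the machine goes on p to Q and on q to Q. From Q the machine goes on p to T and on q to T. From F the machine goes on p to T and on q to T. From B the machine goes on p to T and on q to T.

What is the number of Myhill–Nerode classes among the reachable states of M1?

First remove the unreachable states {F}; 6 states remain.
P0 = {B,G,R} | {A,Q,T}.
Refine {A,Q,T} on symbol p: members go to different blocks, giving {A,Q} and {T}.
On input p, block {B,G,R} splits into {G,R} and {B}.
Refine {A,Q} on symbol p: members go to different blocks, giving {A} and {Q}.
Stable partition: {G,R} | {A} | {T} | {B} | {Q} — 5 equivalence classes.

5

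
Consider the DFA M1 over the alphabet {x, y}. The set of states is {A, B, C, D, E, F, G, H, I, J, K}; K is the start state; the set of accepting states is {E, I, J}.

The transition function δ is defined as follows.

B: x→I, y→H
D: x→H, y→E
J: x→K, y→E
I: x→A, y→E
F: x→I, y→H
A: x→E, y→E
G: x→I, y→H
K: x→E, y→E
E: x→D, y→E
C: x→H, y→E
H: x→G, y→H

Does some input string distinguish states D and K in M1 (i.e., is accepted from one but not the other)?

Yes

First remove the unreachable states {B,C,F,J}; 7 states remain.
Start with accepting vs non-accepting: {E,I} | {A,D,G,H,K}.
On input x, block {A,D,G,H,K} splits into {A,G,K} and {D,H}.
Refine {E,I} on symbol x: members go to different blocks, giving {E} and {I}.
On input x, block {A,G,K} splits into {A,K} and {G}.
Refine {D,H} on symbol x: members go to different blocks, giving {D} and {H}.
Stable partition: {E} | {A,K} | {D} | {I} | {G} | {H} — 6 equivalence classes.
D and K end up in different blocks, so they are distinguishable. For instance, the string 'x' is accepted from only K.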